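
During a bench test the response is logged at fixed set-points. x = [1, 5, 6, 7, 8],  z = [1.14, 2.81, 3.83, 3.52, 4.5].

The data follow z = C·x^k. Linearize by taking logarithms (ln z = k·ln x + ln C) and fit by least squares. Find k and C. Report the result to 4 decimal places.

k = 0.6313, C = 1.1233

Linearized form: ln z = k·ln x + ln C. From the 5 transformed points,
AᵀA = [[13.9113, 7.4265]; [7.4265, 5]], rhs = [9.6454, 5.2696]ᵀ  (here Σln x = 7.4265, Σ(ln x)² = 13.9113, Σln z = 5.2696, Σln x·ln z = 9.6454).
Slope k = (n·Σln x·ln z − Σln x·Σln z)/(n·Σ(ln x)² − (Σln x)²) = (5·9.6454 − 7.4265·5.2696)/14.4030 = 0.63126; ln C = (Σln z − k·Σln x)/n = 0.11630, so C = exp(0.11630) = 1.12334.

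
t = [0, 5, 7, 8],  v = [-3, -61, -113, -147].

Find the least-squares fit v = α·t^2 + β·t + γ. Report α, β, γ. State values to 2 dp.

α = -2.14, β = -0.84, γ = -3.03

The normal equations are: 7122·α + 980·β + 138·γ = -16470;  980·α + 138·β + 20·γ = -2272;  138·α + 20·β + 4·γ = -324.
Row-reducing yields α = -6008/2809, β = -2346/2809, γ = -8523/2809.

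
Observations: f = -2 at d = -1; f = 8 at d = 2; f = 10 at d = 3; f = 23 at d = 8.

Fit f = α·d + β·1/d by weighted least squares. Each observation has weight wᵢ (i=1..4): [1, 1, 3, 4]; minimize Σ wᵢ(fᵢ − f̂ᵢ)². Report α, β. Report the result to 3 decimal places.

α = 2.905, β = 0.824

XᵀWX·[α, β]ᵀ = XᵀWf reads: 288·α + 9·β = 844;  9·α + (79/48)·β = 55/2.
(Σwᵢ·d·d = 288, Σwᵢ·d·1/d = 9, Σwᵢ·1/d·1/d = 79/48, Σwᵢ·d·f = 844, Σwᵢ·1/d·f = 55/2.)
det = 288·(79/48) − 9² = 393.
α = (844·(79/48) − 9·(55/2))/393 = 13699/4716; β = (288·(55/2) − 9·844)/393 = 108/131.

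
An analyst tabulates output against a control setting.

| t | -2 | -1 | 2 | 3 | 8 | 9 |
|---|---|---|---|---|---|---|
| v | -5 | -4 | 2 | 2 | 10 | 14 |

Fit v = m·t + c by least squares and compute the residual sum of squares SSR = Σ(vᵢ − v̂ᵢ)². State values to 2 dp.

Entries of AᵀA: Σt·t = 163, Σt = 19, Σ1 = 6.
Right-hand side: Σt·v = 230, Σv = 19.
AᵀA·[m, c]ᵀ = Aᵀv becomes [[163, 19]; [19, 6]]·[m, c]ᵀ = [230, 19]ᵀ.
Determinant 163·6 − 19² = 617.
m = (230·6 − 19·19)/617 = 1019/617; c = (163·19 − 19·230)/617 = -1273/617.
Residuals: 226/617, -176/617, 469/617, -550/617, -709/617, 740/617; SSR = 2682/617.

SSR = 4.35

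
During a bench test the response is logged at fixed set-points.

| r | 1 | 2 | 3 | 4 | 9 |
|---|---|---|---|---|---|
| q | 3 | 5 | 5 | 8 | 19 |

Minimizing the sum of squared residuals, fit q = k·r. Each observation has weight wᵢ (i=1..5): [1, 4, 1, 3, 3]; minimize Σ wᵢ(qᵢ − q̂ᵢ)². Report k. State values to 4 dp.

k = 2.1041

With design matrix X, XᵀWX = [[317]] and XᵀWq = [667]ᵀ.
k = 667/317 = 2.1041.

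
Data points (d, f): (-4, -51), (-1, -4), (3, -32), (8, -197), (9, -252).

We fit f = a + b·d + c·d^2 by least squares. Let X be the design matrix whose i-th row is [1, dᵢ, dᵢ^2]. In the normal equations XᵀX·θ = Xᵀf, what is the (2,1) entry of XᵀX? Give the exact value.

15

Row 2 ↔ basis d, column 1 ↔ basis 1, so (XᵀX)_{2,1} = Σᵢ d = (-4)·(1) + (-1)·(1) + (3)·(1) + (8)·(1) + (9)·(1) = 15.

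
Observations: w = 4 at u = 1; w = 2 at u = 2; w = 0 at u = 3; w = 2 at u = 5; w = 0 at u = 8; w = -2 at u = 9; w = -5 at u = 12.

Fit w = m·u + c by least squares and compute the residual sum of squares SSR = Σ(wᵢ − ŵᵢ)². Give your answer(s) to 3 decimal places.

SSR = 9.425

From the data, Σu·u = 328, Σu = 40, Σ1 = 7.
Moment sums: Σu·w = -60, Σw = 1.
MᵀM·[m, c]ᵀ = Mᵀw becomes [[328, 40]; [40, 7]]·[m, c]ᵀ = [-60, 1]ᵀ.
Determinant 328·7 − 40² = 696.
m = ((-60)·7 − 40·1)/696 = -115/174; c = (328·1 − 40·(-60))/696 = 341/87.
Residuals: 43/58, -52/87, -337/174, 241/174, 119/87, 5/174, -86/87; SSR = 820/87.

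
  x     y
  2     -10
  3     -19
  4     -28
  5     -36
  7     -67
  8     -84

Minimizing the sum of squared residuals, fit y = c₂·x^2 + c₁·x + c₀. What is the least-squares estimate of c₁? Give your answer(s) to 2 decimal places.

Compute the Gram sums: Σx^2·x^2 = 7475, Σx^2·x = 1079, Σx^2 = 167, Σx·x = 167, Σx = 29, Σ1 = 6.
And Σx^2·y = -10218, Σx·y = -1510, Σy = -244.
Inverting the 3×3 Gram matrix, [c₂, c₁, c₀]ᵀ = [-221/210, -349/210, -117/35]ᵀ.

c₁ = -1.66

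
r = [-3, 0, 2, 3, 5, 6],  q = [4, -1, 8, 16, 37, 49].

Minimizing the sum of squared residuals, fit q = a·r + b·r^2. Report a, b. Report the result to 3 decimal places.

a = 1.948, b = 1.058

Entries of AᵀA: Σr·r = 83, Σr·r^2 = 349, Σr^2·r^2 = 2099.
Right-hand side: Σr·q = 531, Σr^2·q = 2901.
Normal equations: [[83, 349]; [349, 2099]]·[a, b]ᵀ = [531, 2901]ᵀ.
Eliminating b: 2099·(row 1) − 349·(row 2) gives 52416·a = 2099·531 − 349·2901 = 102120, so a = 4255/2184.
Then b = (2901 − 349·(4255/2184))/2099 = 2311/2184.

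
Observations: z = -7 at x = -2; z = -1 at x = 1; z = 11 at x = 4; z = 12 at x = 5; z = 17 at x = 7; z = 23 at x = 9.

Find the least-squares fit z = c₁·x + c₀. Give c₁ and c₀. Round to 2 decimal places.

The normal system MᵀM·[c₁, c₀]ᵀ = Mᵀz is [[176, 24]; [24, 6]]·[c₁, c₀]ᵀ = [443, 55]ᵀ.
det = 176·6 − 24² = 480.
c₁ = (443·6 − 24·55)/480 = 223/80; c₀ = (176·55 − 24·443)/480 = -119/60.

c₁ = 2.79, c₀ = -1.98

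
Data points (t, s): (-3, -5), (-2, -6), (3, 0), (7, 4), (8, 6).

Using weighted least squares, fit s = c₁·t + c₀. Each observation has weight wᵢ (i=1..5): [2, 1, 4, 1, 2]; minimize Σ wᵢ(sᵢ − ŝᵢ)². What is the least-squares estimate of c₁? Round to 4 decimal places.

Entries of MᵀWM: Σwᵢ·t·t = 235, Σwᵢ·t = 27, Σwᵢ·1 = 10.
Moment sums: Σwᵢ·t·s = 166, Σwᵢ·s = 0.
Normal equations: [[235, 27]; [27, 10]]·[c₁, c₀]ᵀ = [166, 0]ᵀ.
Determinant 235·10 − 27² = 1621.
c₁ = (166·10 − 27·0)/1621 = 1660/1621; c₀ = (235·0 − 27·166)/1621 = -4482/1621.

c₁ = 1.0241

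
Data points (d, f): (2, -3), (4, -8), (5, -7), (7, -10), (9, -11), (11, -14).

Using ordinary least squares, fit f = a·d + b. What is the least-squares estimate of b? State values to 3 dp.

b = -1.928

The normal equations are: 296·a + 38·b = -396;  38·a + 6·b = -53.
Δ = 296·6 − 38² = 332.
a = ((-396)·6 − 38·(-53))/332 = -181/166; b = (296·(-53) − 38·(-396))/332 = -160/83.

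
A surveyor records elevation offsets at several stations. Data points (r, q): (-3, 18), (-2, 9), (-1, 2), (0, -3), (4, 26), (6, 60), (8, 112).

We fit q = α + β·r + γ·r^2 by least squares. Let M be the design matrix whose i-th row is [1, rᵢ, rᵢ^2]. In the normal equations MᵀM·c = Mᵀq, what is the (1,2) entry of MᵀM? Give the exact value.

Row 1 ↔ basis 1, column 2 ↔ basis r, so (MᵀM)_{1,2} = Σᵢ r = (1)·(-3) + (1)·(-2) + (1)·(-1) + (1)·(0) + (1)·(4) + (1)·(6) + (1)·(8) = 12.

12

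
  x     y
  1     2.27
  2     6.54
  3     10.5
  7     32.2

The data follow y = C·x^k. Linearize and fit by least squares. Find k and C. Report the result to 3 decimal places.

Taking logs, ln y = k·ln x + ln C, so regress ln y on ln x.
Σln x = 3.7377, Σ(ln x)² = 5.4740, Σln y = 8.5211, Σln x·ln y = 10.6411.
Equations: 5.4740·k + 3.7377·ln C = 10.6411;  3.7377·k + 4·ln C = 8.5211.
Solving (det = 7.9257): k = 1.35198, ln C = 0.86695, so C = exp(0.86695) = 2.37965.

k = 1.352, C = 2.380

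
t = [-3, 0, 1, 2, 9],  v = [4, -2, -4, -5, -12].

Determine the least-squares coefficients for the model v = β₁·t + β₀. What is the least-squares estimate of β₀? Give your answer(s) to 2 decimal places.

β₀ = -1.52

Forming MᵀM = [[95, 9]; [9, 5]] and Mᵀv = [-134, -19]ᵀ gives MᵀM·[β₁, β₀]ᵀ = Mᵀv.
Eliminating β₀: 5·(row 1) − 9·(row 2) gives 394·β₁ = 5·(-134) − 9·(-19) = -499, so β₁ = -499/394.
Then β₀ = ((-19) − 9·(-499/394))/5 = -599/394.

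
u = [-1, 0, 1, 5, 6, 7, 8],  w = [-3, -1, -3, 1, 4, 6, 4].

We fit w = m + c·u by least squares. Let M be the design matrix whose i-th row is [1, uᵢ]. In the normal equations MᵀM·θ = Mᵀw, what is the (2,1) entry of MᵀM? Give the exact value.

Row 2 ↔ basis u, column 1 ↔ basis 1, so (MᵀM)_{2,1} = Σᵢ u = (-1)·(1) + (0)·(1) + (1)·(1) + (5)·(1) + (6)·(1) + (7)·(1) + (8)·(1) = 26.

26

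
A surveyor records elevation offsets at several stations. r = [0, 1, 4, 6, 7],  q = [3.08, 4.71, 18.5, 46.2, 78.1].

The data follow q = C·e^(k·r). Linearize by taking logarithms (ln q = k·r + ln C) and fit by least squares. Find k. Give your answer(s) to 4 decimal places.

k = 0.4598

With ln qᵢ as the transformed response and rᵢ as the regressor:
XᵀX = [[102.0000, 18.0000]; [18.0000, 5]], rhs = [66.7246, 13.7834]ᵀ  (here Σr = 18.0000, Σ(r)² = 102.0000, Σln q = 13.7834, Σr·ln q = 66.7246).
Slope k = (n·Σr·ln q − Σr·Σln q)/(n·Σ(r)² − (Σr)²) = (5·66.7246 − 18.0000·13.7834)/186.0000 = 0.45980; ln C = (Σln q − k·Σr)/n = 1.10140.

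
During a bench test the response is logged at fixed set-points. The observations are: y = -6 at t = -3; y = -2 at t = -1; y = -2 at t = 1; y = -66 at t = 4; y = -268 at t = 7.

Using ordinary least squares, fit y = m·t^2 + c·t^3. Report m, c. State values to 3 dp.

m = -2.156, c = -0.474

The normal system XᵀX·[m, c]ᵀ = Xᵀy is [[2740, 17588]; [17588, 122476]]·[m, c]ᵀ = [-14246, -95986]ᵀ.
Eliminating c: 122476·(row 1) − 17588·(row 2) gives 26246496·m = 122476·(-14246) − 17588·(-95986) = -56591328, so m = -589493/273401.
Then c = ((-95986) − 17588·(-589493/273401))/122476 = -259229/546802.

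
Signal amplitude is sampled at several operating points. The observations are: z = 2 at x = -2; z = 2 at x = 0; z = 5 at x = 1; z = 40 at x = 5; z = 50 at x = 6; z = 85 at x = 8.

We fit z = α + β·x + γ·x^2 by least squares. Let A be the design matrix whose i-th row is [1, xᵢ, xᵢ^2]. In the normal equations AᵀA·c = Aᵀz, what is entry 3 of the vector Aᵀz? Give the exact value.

8253

Entry 3 ↔ basis x^2, so (Aᵀz)_{3} = Σᵢ (x^2)·zᵢ = (4)·(2) + (0)·(2) + (1)·(5) + (25)·(40) + (36)·(50) + (64)·(85) = 8253.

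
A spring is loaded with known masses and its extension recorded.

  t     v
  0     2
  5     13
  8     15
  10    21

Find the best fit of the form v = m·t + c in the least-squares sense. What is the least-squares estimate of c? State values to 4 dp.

c = 2.4405

Entries of MᵀM: Σt·t = 189, Σt = 23, Σ1 = 4.
Right-hand side: Σt·v = 395, Σv = 51.
Normal equations: [[189, 23]; [23, 4]]·[m, c]ᵀ = [395, 51]ᵀ.
det = 189·4 − 23² = 227.
m = (395·4 − 23·51)/227 = 407/227; c = (189·51 − 23·395)/227 = 554/227.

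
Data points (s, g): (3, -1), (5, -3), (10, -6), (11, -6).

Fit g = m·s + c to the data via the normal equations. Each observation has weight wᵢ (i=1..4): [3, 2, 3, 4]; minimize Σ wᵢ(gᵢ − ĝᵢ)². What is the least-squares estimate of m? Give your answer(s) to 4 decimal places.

MᵀWM·[m, c]ᵀ = MᵀWg reads: 861·m + 93·c = -483;  93·m + 12·c = -51.
(Σwᵢ·s·s = 861, Σwᵢ·s = 93, Σwᵢ·1 = 12, Σwᵢ·s·g = -483, Σwᵢ·g = -51.)
Eliminating c: 12·(row 1) − 93·(row 2) gives 1683·m = 12·(-483) − 93·(-51) = -1053, so m = -117/187.
Then c = ((-51) − 93·(-117/187))/12 = 112/187.

m = -0.6257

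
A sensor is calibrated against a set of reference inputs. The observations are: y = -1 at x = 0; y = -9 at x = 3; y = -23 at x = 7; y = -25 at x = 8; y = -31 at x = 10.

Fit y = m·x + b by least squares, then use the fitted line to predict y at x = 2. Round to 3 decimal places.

The normal system AᵀA·[m, b]ᵀ = Aᵀy is [[222, 28]; [28, 5]]·[m, b]ᵀ = [-698, -89]ᵀ.
det = 222·5 − 28² = 326.
m = ((-698)·5 − 28·(-89))/326 = -499/163; b = (222·(-89) − 28·(-698))/326 = -107/163.
At x = 2: ŷ = (-499/163)·(2) + (-107/163)·(1) = -1105/163.

ŷ = -6.779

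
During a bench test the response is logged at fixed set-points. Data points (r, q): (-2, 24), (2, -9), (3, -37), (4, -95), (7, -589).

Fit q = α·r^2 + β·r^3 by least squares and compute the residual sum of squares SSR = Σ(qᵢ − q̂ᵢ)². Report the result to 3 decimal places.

SSR = 3.195

Sums needed: Σr^2·r^2 = 2770, Σr^2·r^3 = 18074, Σr^3·r^3 = 122602.
For Xᵀq: Σr^2·q = -30654, Σr^3·q = -209370.
Normal equations: [[2770, 18074]; [18074, 122602]]·[α, β]ᵀ = [-30654, -209370]ᵀ.
Eliminating β: 122602·(row 1) − 18074·(row 2) gives 12938064·α = 122602·(-30654) − 18074·(-209370) = 25911672, so α = 1079653/539086.
Then β = ((-209370) − 18074·(1079653/539086))/122602 = -1079771/539086.
Residuals: -9358/269543, -266109/269543, -254621/269543, 308863/269543, -31599/269543; SSR = 861192/269543.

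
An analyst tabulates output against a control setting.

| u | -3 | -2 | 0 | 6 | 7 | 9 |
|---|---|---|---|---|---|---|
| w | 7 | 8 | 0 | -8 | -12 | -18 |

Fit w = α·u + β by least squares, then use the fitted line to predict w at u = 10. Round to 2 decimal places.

The normal system AᵀA·[α, β]ᵀ = Aᵀw is [[179, 17]; [17, 6]]·[α, β]ᵀ = [-331, -23]ᵀ.
Determinant 179·6 − 17² = 785.
α = ((-331)·6 − 17·(-23))/785 = -319/157; β = (179·(-23) − 17·(-331))/785 = 302/157.
At u = 10: ŵ = (-319/157)·(10) + (302/157)·(1) = -2888/157.

ŵ = -18.39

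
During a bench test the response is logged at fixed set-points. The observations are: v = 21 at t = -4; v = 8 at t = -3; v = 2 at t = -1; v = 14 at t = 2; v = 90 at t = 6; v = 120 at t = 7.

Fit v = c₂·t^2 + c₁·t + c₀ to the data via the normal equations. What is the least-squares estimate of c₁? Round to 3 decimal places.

c₁ = 3.036

Entries of XᵀX: Σt^2·t^2 = 4051, Σt^2·t = 475, Σt^2 = 115, Σt·t = 115, Σt = 7, Σ1 = 6.
Right-hand side: Σt^2·v = 9586, Σt·v = 1298, Σv = 255.
So XᵀX·[c₂, c₁, c₀]ᵀ = Xᵀv: [[4051, 475, 115]; [475, 115, 7]; [115, 7, 6]]·[c₂, c₁, c₀]ᵀ = [9586, 1298, 255]ᵀ.
Inverting the 3×3 Gram matrix, [c₂, c₁, c₀]ᵀ = [241429/121704, 369527/121704, 863/922]ᵀ.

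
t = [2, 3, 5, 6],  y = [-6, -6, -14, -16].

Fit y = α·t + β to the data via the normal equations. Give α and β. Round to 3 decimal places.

α = -2.800, β = 0.700

AᵀA·[α, β]ᵀ = Aᵀy reads: 74·α + 16·β = -196;  16·α + 4·β = -42.
Δ = 74·4 − 16² = 40.
α = ((-196)·4 − 16·(-42))/40 = -14/5; β = (74·(-42) − 16·(-196))/40 = 7/10.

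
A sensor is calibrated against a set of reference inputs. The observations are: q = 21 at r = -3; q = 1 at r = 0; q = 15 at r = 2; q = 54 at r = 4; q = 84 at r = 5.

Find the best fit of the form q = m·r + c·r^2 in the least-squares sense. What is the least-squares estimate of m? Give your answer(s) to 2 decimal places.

Sums needed: Σr·r = 54, Σr·r^2 = 170, Σr^2·r^2 = 978.
Moment sums: Σr·q = 603, Σr^2·q = 3213.
So AᵀA·[m, c]ᵀ = Aᵀq: [[54, 170]; [170, 978]]·[m, c]ᵀ = [603, 3213]ᵀ.
Eliminating c: 978·(row 1) − 170·(row 2) gives 23912·m = 978·603 − 170·3213 = 43524, so m = 10881/5978.
Then c = (3213 − 170·(10881/5978))/978 = 8874/2989.

m = 1.82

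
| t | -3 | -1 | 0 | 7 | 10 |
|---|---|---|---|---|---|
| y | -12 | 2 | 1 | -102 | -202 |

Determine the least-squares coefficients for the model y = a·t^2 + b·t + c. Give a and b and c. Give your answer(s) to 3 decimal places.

Forming AᵀA = [[12483, 1315, 159]; [1315, 159, 13]; [159, 13, 5]] and Aᵀy = [-25304, -2700, -313]ᵀ gives AᵀA·[a, b, c]ᵀ = Aᵀy.
Row-reducing yields a = -553243/292382, b = -420823/292382, c = 192077/146191.

a = -1.892, b = -1.439, c = 1.314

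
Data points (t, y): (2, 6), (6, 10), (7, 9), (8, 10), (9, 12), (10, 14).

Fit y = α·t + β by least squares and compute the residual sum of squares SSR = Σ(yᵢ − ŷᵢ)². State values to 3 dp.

SSR = 4.433

Setting ∂/∂α … = 0 gives: 334·α + 42·β = 463;  42·α + 6·β = 61.
(Σt·t = 334, Σt = 42, Σ1 = 6, Σt·y = 463, Σy = 61.)
Eliminating β: 6·(row 1) − 42·(row 2) gives 240·α = 6·463 − 42·61 = 216, so α = 9/10.
Then β = (61 − 42·(9/10))/6 = 58/15.
Residuals: 1/3, 11/15, -7/6, -16/15, 1/30, 17/15; SSR = 133/30.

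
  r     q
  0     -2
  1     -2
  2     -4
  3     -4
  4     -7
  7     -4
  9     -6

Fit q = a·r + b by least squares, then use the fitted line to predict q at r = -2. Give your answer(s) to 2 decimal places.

Entries of XᵀX: Σr·r = 160, Σr = 26, Σ1 = 7.
For Xᵀq: Σr·q = -132, Σq = -29.
XᵀX·[a, b]ᵀ = Xᵀq becomes [[160, 26]; [26, 7]]·[a, b]ᵀ = [-132, -29]ᵀ.
Determinant 160·7 − 26² = 444.
a = ((-132)·7 − 26·(-29))/444 = -85/222; b = (160·(-29) − 26·(-132))/444 = -302/111.
At r = -2: q̂ = (-85/222)·(-2) + (-302/111)·(1) = -217/111.

q̂ = -1.95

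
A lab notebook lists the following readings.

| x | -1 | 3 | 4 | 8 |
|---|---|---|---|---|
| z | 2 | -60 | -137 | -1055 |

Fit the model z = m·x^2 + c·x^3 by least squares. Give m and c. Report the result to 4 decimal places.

The normal equations are: 4434·m + 34034·c = -70250;  34034·m + 266970·c = -550550.
Eliminating c: 266970·(row 1) − 34034·(row 2) gives 25431824·m = 266970·(-70250) − 34034·(-550550) = -17223800, so m = -195725/288998.
Then c = ((-550550) − 34034·(-195725/288998))/266970 = -571025/288998.

m = -0.6773, c = -1.9759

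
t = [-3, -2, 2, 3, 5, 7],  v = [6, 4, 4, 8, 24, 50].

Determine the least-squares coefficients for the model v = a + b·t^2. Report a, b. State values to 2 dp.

a = -1.25, b = 1.04

Forming MᵀM = [[6, 100]; [100, 3220]] and Mᵀv = [96, 3208]ᵀ gives MᵀM·[a, b]ᵀ = Mᵀv.
Determinant 6·3220 − 100² = 9320.
a = (96·3220 − 100·3208)/9320 = -292/233; b = (6·3208 − 100·96)/9320 = 1206/1165.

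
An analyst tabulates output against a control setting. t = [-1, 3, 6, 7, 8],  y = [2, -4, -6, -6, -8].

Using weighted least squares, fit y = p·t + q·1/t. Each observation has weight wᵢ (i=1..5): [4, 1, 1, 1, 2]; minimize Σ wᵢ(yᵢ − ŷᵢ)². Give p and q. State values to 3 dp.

Entries of MᵀWM: Σwᵢ·t·t = 226, Σwᵢ·t·1/t = 9, Σwᵢ·1/t·1/t = 59137/14112.
For MᵀWy: Σwᵢ·t·y = -226, Σwᵢ·1/t·y = -277/21.
Normal equations: [[226, 9]; [9, 59137/14112]]·[p, q]ᵀ = [-226, -277/21]ᵀ.
det = 226·(59137/14112) − 9² = 6110945/7056.
p = ((-226)·(59137/14112) − 9·(-277/21))/(6110945/7056) = -5844833/6110945; q = (226·(-277/21) − 9·(-226))/(6110945/7056) = -6682368/6110945.

p = -0.956, q = -1.094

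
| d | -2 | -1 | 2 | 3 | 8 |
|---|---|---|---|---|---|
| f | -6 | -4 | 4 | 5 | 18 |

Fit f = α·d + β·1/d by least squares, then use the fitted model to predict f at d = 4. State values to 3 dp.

Normal-equation sums: Σd·d = 82, Σd·1/d = 5, Σ1/d·1/d = 937/576.
Right-hand side: Σd·f = 183, Σ1/d·f = 155/12.
Eliminating β: (937/576)·(row 1) − 5·(row 2) gives (31217/288)·α = (937/576)·183 − 5·(155/12) = 14919/64, so α = 134271/62434.
Then β = ((155/12) − 5·(134271/62434))/(937/576) = 41520/31217.
At d = 4: f̂ = (134271/62434)·(4) + (41520/31217)·(1/4) = 278922/31217.

f̂ = 8.935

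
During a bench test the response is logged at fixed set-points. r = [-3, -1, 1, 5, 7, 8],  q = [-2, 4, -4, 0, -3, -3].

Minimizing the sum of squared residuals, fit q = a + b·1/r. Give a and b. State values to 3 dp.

a = -1.252, b = -3.643

Compute the Gram sums: Σ1 = 6, Σ1/r = 113/840, Σ1/r·1/r = 1543249/705600.
Right-hand side: Σq = -8, Σ1/r·q = -1367/168.
XᵀX·[a, b]ᵀ = Xᵀq becomes [[6, 113/840]; [113/840, 1543249/705600]]·[a, b]ᵀ = [-8, -1367/168]ᵀ.
Determinant 6·(1543249/705600) − (113/840)² = 369869/28224.
a = ((-8)·(1543249/705600) − (113/840)·(-1367/168))/(369869/28224) = -11573637/9246725; b = (6·(-1367/168) − (113/840)·(-8))/(369869/28224) = -6737808/1849345.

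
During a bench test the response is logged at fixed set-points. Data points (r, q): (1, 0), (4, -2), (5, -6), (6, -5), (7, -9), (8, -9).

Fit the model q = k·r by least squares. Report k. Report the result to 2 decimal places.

Entries of AᵀA: Σr·r = 191.
For Aᵀq: Σr·q = -203.
k = (-203)/191 = -1.06283.

k = -1.06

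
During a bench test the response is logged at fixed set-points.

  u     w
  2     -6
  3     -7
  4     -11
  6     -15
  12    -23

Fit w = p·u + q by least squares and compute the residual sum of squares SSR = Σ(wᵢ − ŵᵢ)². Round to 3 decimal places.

SSR = 5.959

Normal-equation sums: Σu·u = 209, Σu = 27, Σ1 = 5.
And Σu·w = -443, Σw = -62.
Δ = 209·5 − 27² = 316.
p = ((-443)·5 − 27·(-62))/316 = -541/316; q = (209·(-62) − 27·(-443))/316 = -997/316.
Residuals: 183/316, 102/79, -315/316, -497/316, 221/316; SSR = 1883/316.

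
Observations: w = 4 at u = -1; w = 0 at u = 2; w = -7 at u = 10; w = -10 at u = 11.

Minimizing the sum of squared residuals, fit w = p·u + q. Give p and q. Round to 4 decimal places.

Setting ∂/∂p … = 0 gives: 226·p + 22·q = -184;  22·p + 4·q = -13.
(Σu·u = 226, Σu = 22, Σ1 = 4, Σu·w = -184, Σw = -13.)
Eliminating q: 4·(row 1) − 22·(row 2) gives 420·p = 4·(-184) − 22·(-13) = -450, so p = -15/14.
Then q = ((-13) − 22·(-15/14))/4 = 37/14.

p = -1.0714, q = 2.6429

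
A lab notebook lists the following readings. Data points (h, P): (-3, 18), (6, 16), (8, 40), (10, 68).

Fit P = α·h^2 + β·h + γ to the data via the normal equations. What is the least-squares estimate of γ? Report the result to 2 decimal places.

γ = -0.51

MᵀM·[α, β, γ]ᵀ = MᵀP reads: 15473·α + 1701·β + 209·γ = 10098;  1701·α + 209·β + 21·γ = 1042;  209·α + 21·β + 4·γ = 142.
(Σh^2·h^2 = 15473, Σh^2·h = 1701, Σh^2 = 209, Σh·h = 209, Σh = 21, Σ1 = 4, Σh^2·P = 10098, Σh·P = 1042, ΣP = 142.)
Inverting the 3×3 Gram matrix, [α, β, γ]ᵀ = [8549/8507, -133627/42535, -21892/42535]ᵀ.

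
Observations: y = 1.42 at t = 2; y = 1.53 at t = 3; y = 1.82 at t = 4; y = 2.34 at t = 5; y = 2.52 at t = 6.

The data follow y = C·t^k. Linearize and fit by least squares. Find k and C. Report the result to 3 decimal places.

k = 0.559, C = 0.899

Taking logs, ln y = k·ln t + ln C, so regress ln y on ln t.
Over the data: Σln t = 6.5793, Σ(ln t)² = 9.4099, Σln y = 3.1492, Σln t·ln y = 4.5647.
Normal system: [[9.4099, 6.5793]; [6.5793, 5]]·[k, ln C]ᵀ = [4.5647, 3.1492]ᵀ.
Slope k = (n·Σln t·ln y − Σln t·Σln y)/(n·Σ(ln t)² − (Σln t)²) = (5·4.5647 − 6.5793·3.1492)/3.7630 = 0.55927; ln C = (Σln y − k·Σln t)/n = -0.10608, so C = exp(-0.10608) = 0.89936.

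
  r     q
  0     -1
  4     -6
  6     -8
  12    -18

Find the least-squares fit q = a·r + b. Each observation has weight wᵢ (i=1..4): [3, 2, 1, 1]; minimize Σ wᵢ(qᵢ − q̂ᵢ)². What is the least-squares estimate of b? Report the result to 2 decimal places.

b = -0.72

The normal system MᵀWM·[a, b]ᵀ = MᵀWq is [[212, 26]; [26, 7]]·[a, b]ᵀ = [-312, -41]ᵀ.
Δ = 212·7 − 26² = 808.
a = ((-312)·7 − 26·(-41))/808 = -559/404; b = (212·(-41) − 26·(-312))/808 = -145/202.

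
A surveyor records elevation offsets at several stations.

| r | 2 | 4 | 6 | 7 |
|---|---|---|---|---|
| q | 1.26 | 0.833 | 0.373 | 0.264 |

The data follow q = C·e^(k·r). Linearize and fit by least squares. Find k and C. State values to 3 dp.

With ln qᵢ as the transformed response and rᵢ as the regressor:
Σr = 19.0000, Σ(r)² = 105.0000, Σln q = -2.2696, Σr·ln q = -15.5084.
Normal system: [[105.0000, 19.0000]; [19.0000, 4]]·[k, ln C]ᵀ = [-15.5084, -2.2696]ᵀ.
Slope k = (n·Σr·ln q − Σr·Σln q)/(n·Σ(r)² − (Σr)²) = (4·-15.5084 − 19.0000·-2.2696)/59.0000 = -0.32053; ln C = (Σln q − k·Σr)/n = 0.95511, so C = exp(0.95511) = 2.59897.

k = -0.321, C = 2.599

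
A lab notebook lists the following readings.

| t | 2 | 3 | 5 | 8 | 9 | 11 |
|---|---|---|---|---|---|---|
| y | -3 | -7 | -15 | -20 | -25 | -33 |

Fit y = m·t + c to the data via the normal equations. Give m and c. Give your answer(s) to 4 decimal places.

m = -3.1211, c = 2.6000

The normal equations are: 304·m + 38·c = -850;  38·m + 6·c = -103.
Δ = 304·6 − 38² = 380.
m = ((-850)·6 − 38·(-103))/380 = -593/190; c = (304·(-103) − 38·(-850))/380 = 13/5.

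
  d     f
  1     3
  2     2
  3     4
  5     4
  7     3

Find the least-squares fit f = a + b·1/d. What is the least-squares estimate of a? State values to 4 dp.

a = 3.5688

Setting ∂/∂a … = 0 gives: 5·a + (457/210)·b = 16;  (457/210)·a + (62689/44100)·b = 689/105.
(Σ1 = 5, Σ1/d = 457/210, Σ1/d·1/d = 62689/44100, Σf = 16, Σ1/d·f = 689/105.)
Eliminating b: (62689/44100)·(row 1) − (457/210)·(row 2) gives (26149/11025)·a = (62689/44100)·16 − (457/210)·(689/105) = 62213/7350, so a = 186639/52298.
Then b = ((689/105) − (457/210)·(186639/52298))/(62689/44100) = -22155/26149.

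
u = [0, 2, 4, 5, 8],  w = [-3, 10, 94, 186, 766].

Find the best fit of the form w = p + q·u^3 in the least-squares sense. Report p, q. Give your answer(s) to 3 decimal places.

p = -2.204, q = 1.501

Normal-equation sums: Σ1 = 5, Σu^3 = 709, Σu^3·u^3 = 281929.
For Mᵀw: Σw = 1053, Σu^3·w = 421538.
det = 5·281929 − 709² = 906964.
p = (1053·281929 − 709·421538)/906964 = -1999205/906964; q = (5·421538 − 709·1053)/906964 = 1361113/906964.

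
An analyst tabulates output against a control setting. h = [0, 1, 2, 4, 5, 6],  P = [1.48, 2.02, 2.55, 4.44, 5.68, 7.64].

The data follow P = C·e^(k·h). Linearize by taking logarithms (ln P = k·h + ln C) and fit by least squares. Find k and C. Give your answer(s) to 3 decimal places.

With ln Pᵢ as the transformed response and hᵢ as the regressor:
Sums: Σh = 18.0000, Σ(h)² = 82.0000, Σln P = 7.2922, Σh·ln P = 29.4230.
Normal system: [[82.0000, 18.0000]; [18.0000, 6]]·[k, ln C]ᵀ = [29.4230, 7.2922]ᵀ.
Solving (det = 168.0000): k = 0.26951, ln C = 0.40684, so C = exp(0.40684) = 1.50206.

k = 0.270, C = 1.502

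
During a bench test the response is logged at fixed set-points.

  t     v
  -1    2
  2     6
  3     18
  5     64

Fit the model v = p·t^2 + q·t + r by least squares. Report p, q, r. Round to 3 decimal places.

Forming MᵀM = [[723, 159, 39]; [159, 39, 9]; [39, 9, 4]] and Mᵀv = [1788, 384, 90]ᵀ gives MᵀM·[p, q, r]ᵀ = Mᵀv.
Row-reducing yields p = 46/15, q = -148/75, r = -74/25.

p = 3.067, q = -1.973, r = -2.960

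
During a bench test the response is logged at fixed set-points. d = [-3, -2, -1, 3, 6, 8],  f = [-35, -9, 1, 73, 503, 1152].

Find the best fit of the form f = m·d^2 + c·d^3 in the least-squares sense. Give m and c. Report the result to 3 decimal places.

From the data, Σd^2·d^2 = 5571, Σd^2·d^3 = 40511, Σd^3·d^3 = 310323.
For Xᵀf: Σd^2·f = 92143, Σd^3·f = 701459.
Normal equations: [[5571, 40511]; [40511, 310323]]·[m, c]ᵀ = [92143, 701459]ᵀ.
Eliminating c: 310323·(row 1) − 40511·(row 2) gives 87668312·m = 310323·92143 − 40511·701459 = 177286640, so m = 22160830/10958539.
Then c = (701459 − 40511·(22160830/10958539))/310323 = 21877877/10958539.

m = 2.022, c = 1.996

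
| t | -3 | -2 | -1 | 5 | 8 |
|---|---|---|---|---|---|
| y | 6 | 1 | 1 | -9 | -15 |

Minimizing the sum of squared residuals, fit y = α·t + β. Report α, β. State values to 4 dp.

α = -1.7554, β = -0.7425

The normal equations are: 103·α + 7·β = -186;  7·α + 5·β = -16.
Determinant 103·5 − 7² = 466.
α = ((-186)·5 − 7·(-16))/466 = -409/233; β = (103·(-16) − 7·(-186))/466 = -173/233.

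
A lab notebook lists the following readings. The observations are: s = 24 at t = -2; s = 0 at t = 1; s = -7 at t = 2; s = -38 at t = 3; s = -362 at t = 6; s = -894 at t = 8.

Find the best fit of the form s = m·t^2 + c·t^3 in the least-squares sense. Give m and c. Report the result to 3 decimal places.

With design matrix M, MᵀM = [[5506, 40788]; [40788, 309658]] and Mᵀs = [-70522, -537194]ᵀ.
det = 5506·309658 − 40788² = 41316004.
m = ((-70522)·309658 − 40788·(-537194))/41316004 = 18341849/10329001; c = (5506·(-537194) − 40788·(-70522))/41316004 = -20334707/10329001.

m = 1.776, c = -1.969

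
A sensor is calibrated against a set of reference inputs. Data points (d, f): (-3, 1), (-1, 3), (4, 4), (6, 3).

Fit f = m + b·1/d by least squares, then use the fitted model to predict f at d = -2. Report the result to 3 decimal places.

f̂ = 2.562

With design matrix A, AᵀA = [[4, -11/12]; [-11/12, 173/144]] and Aᵀf = [11, -11/6]ᵀ.
det = 4·(173/144) − (-11/12)² = 571/144.
m = (11·(173/144) − (-11/12)·(-11/6))/(571/144) = 1661/571; b = (4·(-11/6) − (-11/12)·11)/(571/144) = 396/571.
At d = -2: f̂ = (1661/571)·(1) + (396/571)·(-1/2) = 1463/571.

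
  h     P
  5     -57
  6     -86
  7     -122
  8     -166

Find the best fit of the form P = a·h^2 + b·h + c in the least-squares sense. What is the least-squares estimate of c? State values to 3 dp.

The normal system AᵀA·[a, b, c]ᵀ = AᵀP is [[8418, 1196, 174]; [1196, 174, 26]; [174, 26, 4]]·[a, b, c]ᵀ = [-21123, -2983, -431]ᵀ.
Row-reducing yields a = -15/4, b = 249/20, c = -511/20.

c = -25.550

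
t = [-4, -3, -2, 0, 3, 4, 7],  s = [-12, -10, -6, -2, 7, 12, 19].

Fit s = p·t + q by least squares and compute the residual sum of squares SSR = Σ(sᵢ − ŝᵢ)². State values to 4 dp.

Compute the Gram sums: Σt·t = 103, Σt = 5, Σ1 = 7.
For Xᵀs: Σt·s = 292, Σs = 8.
Eliminating q: 7·(row 1) − 5·(row 2) gives 696·p = 7·292 − 5·8 = 2004, so p = 167/58.
Then q = (8 − 5·(167/58))/7 = -53/58.
Residuals: 25/58, -13/29, 39/58, -63/58, -21/29, 81/58, -7/29; SSR = 132/29.

SSR = 4.5517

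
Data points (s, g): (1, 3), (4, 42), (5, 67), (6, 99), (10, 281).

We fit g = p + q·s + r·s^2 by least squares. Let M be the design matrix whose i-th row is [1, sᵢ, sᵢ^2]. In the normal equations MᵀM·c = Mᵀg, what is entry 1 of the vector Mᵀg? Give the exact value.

492

Entry 1 ↔ basis 1, so (Mᵀg)_{1} = Σᵢ gᵢ = (1)·(3) + (1)·(42) + (1)·(67) + (1)·(99) + (1)·(281) = 492.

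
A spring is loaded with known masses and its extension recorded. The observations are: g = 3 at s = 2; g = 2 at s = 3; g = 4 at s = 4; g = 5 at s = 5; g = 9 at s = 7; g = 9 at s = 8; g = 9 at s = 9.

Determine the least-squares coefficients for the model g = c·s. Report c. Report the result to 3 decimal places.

Forming MᵀM = [[248]] and Mᵀg = [269]ᵀ gives MᵀM·[c]ᵀ = Mᵀg.
Hence c = 269 / 248 ≈ 1.08468.

c = 1.085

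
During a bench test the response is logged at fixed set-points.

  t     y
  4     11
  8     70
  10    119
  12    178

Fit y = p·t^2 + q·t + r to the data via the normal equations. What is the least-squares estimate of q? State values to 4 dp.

From the data, Σt^2·t^2 = 35088, Σt^2·t = 3304, Σt^2 = 324, Σt·t = 324, Σt = 34, Σ1 = 4.
And Σt^2·y = 42188, Σt·y = 3930, Σy = 378.
So AᵀA·[p, q, r]ᵀ = Aᵀy: [[35088, 3304, 324]; [3304, 324, 34]; [324, 34, 4]]·[p, q, r]ᵀ = [42188, 3930, 378]ᵀ.
Row-reducing yields p = 265/176, q = -127/40, r = -26/55.

q = -3.1750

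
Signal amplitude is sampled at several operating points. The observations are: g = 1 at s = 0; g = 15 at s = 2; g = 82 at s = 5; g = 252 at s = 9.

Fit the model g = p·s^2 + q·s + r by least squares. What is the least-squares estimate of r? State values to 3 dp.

Compute the Gram sums: Σs^2·s^2 = 7202, Σs^2·s = 862, Σs^2 = 110, Σs·s = 110, Σs = 16, Σ1 = 4.
Moment sums: Σs^2·g = 22522, Σs·g = 2708, Σg = 350.
XᵀX·[p, q, r]ᵀ = Xᵀg becomes [[7202, 862, 110]; [862, 110, 16]; [110, 16, 4]]·[p, q, r]ᵀ = [22522, 2708, 350]ᵀ.
Row-reducing yields p = 6881/2343, q = 3497/2343, r = 599/781.

r = 0.767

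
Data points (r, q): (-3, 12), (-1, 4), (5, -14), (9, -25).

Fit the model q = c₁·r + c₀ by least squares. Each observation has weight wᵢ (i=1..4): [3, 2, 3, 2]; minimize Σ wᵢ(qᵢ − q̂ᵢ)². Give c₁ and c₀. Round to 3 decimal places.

Entries of XᵀWX: Σwᵢ·r·r = 266, Σwᵢ·r = 22, Σwᵢ·1 = 10.
And Σwᵢ·r·q = -776, Σwᵢ·q = -48.
Determinant 266·10 − 22² = 2176.
c₁ = ((-776)·10 − 22·(-48))/2176 = -419/136; c₀ = (266·(-48) − 22·(-776))/2176 = 269/136.

c₁ = -3.081, c₀ = 1.978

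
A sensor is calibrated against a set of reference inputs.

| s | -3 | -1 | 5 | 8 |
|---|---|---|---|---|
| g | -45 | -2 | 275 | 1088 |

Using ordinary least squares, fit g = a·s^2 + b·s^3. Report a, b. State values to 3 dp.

a = 0.995, b = 2.001

From the data, Σs^2·s^2 = 4803, Σs^2·s^3 = 35649, Σs^3·s^3 = 278499.
And Σs^2·g = 76100, Σs^3·g = 592648.
Δ = 4803·278499 − 35649² = 66779496.
a = (76100·278499 − 35649·592648)/66779496 = 5538779/5564958; b = (4803·592648 − 35649·76100)/66779496 = 11133287/5564958.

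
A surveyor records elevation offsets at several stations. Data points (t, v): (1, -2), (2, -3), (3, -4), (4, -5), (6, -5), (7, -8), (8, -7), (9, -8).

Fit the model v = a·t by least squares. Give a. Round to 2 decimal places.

Forming AᵀA = [[260]] and Aᵀv = [-254]ᵀ gives AᵀA·[a]ᵀ = Aᵀv.
Hence a = -254 / 260 ≈ -0.976923.

a = -0.98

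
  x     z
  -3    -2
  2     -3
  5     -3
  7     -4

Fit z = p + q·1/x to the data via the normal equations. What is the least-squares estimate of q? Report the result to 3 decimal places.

q = -1.335

Sums needed: Σ1 = 4, Σ1/x = 107/210, Σ1/x·1/x = 18589/44100.
Right-hand side: Σz = -12, Σ1/x·z = -421/210.
Δ = 4·(18589/44100) − (107/210)² = 20969/14700.
p = ((-12)·(18589/44100) − (107/210)·(-421/210))/(20969/14700) = -178021/62907; q = (4·(-421/210) − (107/210)·(-12))/(20969/14700) = -28000/20969.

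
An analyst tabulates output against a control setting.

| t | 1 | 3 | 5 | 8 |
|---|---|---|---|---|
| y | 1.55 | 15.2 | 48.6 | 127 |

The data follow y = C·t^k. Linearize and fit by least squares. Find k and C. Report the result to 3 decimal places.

With ln yᵢ as the transformed response and ln tᵢ as the regressor:
AᵀA = [[8.1213, 4.7875]; [4.7875, 4]], rhs = [19.3133, 11.8874]ᵀ  (here Σln t = 4.7875, Σ(ln t)² = 8.1213, Σln y = 11.8874, Σln t·ln y = 19.3133).
Δ = 8.1213·4 − (4.7875)² = 9.5652; k = (19.3133·4 − 4.7875·11.8874)/9.5652 = 2.12673, ln C = (8.1213·11.8874 − 4.7875·19.3133)/9.5652 = 0.42642, so C = exp(0.42642) = 1.53176.

k = 2.127, C = 1.532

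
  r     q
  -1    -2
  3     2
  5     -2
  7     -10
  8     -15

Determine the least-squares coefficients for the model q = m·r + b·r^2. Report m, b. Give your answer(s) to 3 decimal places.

Sums needed: Σr·r = 148, Σr·r^2 = 1006, Σr^2·r^2 = 7204.
And Σr·q = -192, Σr^2·q = -1484.
Normal equations: [[148, 1006]; [1006, 7204]]·[m, b]ᵀ = [-192, -1484]ᵀ.
Eliminating b: 7204·(row 1) − 1006·(row 2) gives 54156·m = 7204·(-192) − 1006·(-1484) = 109736, so m = 27434/13539.
Then b = ((-1484) − 1006·(27434/13539))/7204 = -6620/13539.

m = 2.026, b = -0.489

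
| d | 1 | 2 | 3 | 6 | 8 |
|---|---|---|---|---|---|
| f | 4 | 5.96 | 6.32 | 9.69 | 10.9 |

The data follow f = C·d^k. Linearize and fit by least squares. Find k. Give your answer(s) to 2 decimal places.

k = 0.48

With ln fᵢ as the transformed response and ln dᵢ as the regressor:
Σln d = 5.6630, Σ(ln d)² = 9.2219, Σln f = 9.6749, Σln d·ln f = 12.2994.
Equations: 9.2219·k + 5.6630·ln C = 12.2994;  5.6630·k + 5·ln C = 9.6749.
Δ = 9.2219·5 − (5.6630)² = 14.0403; k = (12.2994·5 − 5.6630·9.6749)/14.0403 = 0.47778, ln C = (9.2219·9.6749 − 5.6630·12.2994)/14.0403 = 1.39386.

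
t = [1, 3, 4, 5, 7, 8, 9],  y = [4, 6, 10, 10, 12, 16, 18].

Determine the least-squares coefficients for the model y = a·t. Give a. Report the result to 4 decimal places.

a = 1.9837

Setting ∂/∂a … = 0 gives: 245·a = 486.
(Σt·t = 245, Σt·y = 486.)
a = 486/245 = 1.98367.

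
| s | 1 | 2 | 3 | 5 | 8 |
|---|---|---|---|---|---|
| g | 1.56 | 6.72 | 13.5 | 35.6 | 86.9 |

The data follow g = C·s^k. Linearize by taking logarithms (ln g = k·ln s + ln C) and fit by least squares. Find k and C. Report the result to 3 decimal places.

k = 1.918, C = 1.642

Taking logs, ln g = k·ln s + ln C, so regress ln g on ln s.
Σln s = 5.4806, Σ(ln s)² = 8.6018, Σln g = 12.9896, Σln s·ln g = 19.2135.
Equations: 8.6018·k + 5.4806·ln C = 19.2135;  5.4806·k + 5·ln C = 12.9896.
Slope k = (n·Σln s·ln g − Σln s·Σln g)/(n·Σ(ln s)² − (Σln s)²) = (5·19.2135 − 5.4806·12.9896)/12.9714 = 1.91779; ln C = (Σln g − k·Σln s)/n = 0.49577, so C = exp(0.49577) = 1.64176.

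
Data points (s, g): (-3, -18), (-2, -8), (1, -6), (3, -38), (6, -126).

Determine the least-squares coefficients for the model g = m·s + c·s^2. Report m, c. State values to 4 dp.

m = -2.9427, c = -3.0257

Forming XᵀX = [[59, 209]; [209, 1475]] and Xᵀg = [-806, -5078]ᵀ gives XᵀX·[m, c]ᵀ = Xᵀg.
Δ = 59·1475 − 209² = 43344.
m = ((-806)·1475 − 209·(-5078))/43344 = -3543/1204; c = (59·(-5078) − 209·(-806))/43344 = -3643/1204.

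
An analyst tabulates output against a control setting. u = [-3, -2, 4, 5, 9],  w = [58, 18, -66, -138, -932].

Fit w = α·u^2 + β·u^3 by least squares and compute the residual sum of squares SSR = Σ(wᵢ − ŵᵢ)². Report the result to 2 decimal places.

SSR = 4.39

Sums needed: Σu^2·u^2 = 7539, Σu^2·u^3 = 62923, Σu^3·u^3 = 551955.
Moment sums: Σu^2·w = -79404, Σu^3·w = -702612.
Eliminating β: 551955·(row 1) − 62923·(row 2) gives 201884816·α = 551955·(-79404) − 62923·(-702612) = 383020056, so α = 47877507/25235602.
Then β = ((-702612) − 62923·(47877507/25235602))/551955 = -5368821/3605086.
Residuals: 9030092/12617801, -18961584/12617801, -13179018/12617801, 9133812/12617801, -282784/12617801; SSR = 55340644/12617801.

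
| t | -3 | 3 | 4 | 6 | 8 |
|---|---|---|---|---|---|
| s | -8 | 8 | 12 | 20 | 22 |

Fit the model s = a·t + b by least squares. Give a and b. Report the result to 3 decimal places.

a = 2.855, b = 0.520

Sums needed: Σt·t = 134, Σt = 18, Σ1 = 5.
Right-hand side: Σt·s = 392, Σs = 54.
Normal equations: [[134, 18]; [18, 5]]·[a, b]ᵀ = [392, 54]ᵀ.
Eliminating b: 5·(row 1) − 18·(row 2) gives 346·a = 5·392 − 18·54 = 988, so a = 494/173.
Then b = (54 − 18·(494/173))/5 = 90/173.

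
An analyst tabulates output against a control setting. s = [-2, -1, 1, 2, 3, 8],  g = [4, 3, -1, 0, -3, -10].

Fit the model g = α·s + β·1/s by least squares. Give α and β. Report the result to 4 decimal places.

α = -1.1856, β = -0.4326

Compute the Gram sums: Σs·s = 83, Σs·1/s = 6, Σ1/s·1/s = 1513/576.
Right-hand side: Σs·g = -101, Σ1/s·g = -33/4.
So XᵀX·[α, β]ᵀ = Xᵀg: [[83, 6]; [6, 1513/576]]·[α, β]ᵀ = [-101, -33/4]ᵀ.
Determinant 83·(1513/576) − 6² = 104843/576.
α = ((-101)·(1513/576) − 6·(-33/4))/(104843/576) = -124301/104843; β = (83·(-33/4) − 6·(-101))/(104843/576) = -45360/104843.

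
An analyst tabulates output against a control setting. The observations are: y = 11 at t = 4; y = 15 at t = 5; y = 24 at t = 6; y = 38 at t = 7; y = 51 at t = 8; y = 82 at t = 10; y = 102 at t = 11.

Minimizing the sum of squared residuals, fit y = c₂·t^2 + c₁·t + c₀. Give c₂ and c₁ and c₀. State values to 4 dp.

c₂ = 1.0443, c₁ = -2.4673, c₀ = 2.8040

The normal equations are: 33315·c₂ + 3591·c₁ + 411·c₀ = 27083;  3591·c₂ + 411·c₁ + 51·c₀ = 2879;  411·c₂ + 51·c₁ + 7·c₀ = 323.
(Σt^2·t^2 = 33315, Σt^2·t = 3591, Σt^2 = 411, Σt·t = 411, Σt = 51, Σ1 = 7, Σt^2·y = 27083, Σt·y = 2879, Σy = 323.)
Solving the 3×3 system (Gaussian elimination) gives c₂ = 943/903, c₁ = -2228/903, c₀ = 844/301.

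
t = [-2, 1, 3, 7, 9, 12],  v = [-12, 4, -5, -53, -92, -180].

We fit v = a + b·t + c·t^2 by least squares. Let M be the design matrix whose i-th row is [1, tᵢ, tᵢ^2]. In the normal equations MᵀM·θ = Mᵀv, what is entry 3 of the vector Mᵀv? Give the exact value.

Entry 3 ↔ basis t^2, so (Mᵀv)_{3} = Σᵢ (t^2)·vᵢ = (4)·(-12) + (1)·(4) + (9)·(-5) + (49)·(-53) + (81)·(-92) + (144)·(-180) = -36058.

-36058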